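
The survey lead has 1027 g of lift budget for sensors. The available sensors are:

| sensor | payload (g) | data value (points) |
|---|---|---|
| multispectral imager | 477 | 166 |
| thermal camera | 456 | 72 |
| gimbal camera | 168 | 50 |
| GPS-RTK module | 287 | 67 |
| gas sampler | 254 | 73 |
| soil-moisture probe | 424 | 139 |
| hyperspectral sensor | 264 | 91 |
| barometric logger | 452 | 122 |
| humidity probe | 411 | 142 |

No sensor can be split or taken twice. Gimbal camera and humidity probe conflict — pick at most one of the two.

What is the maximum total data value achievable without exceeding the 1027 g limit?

The ratio heuristic lands on multispectral imager + humidity probe (308) but leaves 139 g idle.
Dropping humidity probe frees 411 g; slotting in gas sampler + hyperspectral sensor (518 g) lifts the total to 330 at 995 g.
That's the maximum — no feasible swap from here does better than 330.

330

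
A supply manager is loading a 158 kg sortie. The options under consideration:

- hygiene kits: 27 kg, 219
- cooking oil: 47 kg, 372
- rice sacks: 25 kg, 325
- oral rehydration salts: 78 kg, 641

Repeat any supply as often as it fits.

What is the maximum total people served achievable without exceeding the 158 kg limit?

1950

Density check — rice sacks 13.00, oral rehydration salts 8.22, hygiene kits 8.11, cooking oil 7.91 are the best per kg.
Taking 6×rice sacks: 150 kg used, 1950 in people served.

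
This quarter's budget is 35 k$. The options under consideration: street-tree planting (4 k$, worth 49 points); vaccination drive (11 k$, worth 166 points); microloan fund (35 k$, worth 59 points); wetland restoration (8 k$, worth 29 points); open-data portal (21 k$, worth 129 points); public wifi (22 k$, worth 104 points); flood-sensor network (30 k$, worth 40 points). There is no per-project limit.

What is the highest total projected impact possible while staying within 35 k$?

498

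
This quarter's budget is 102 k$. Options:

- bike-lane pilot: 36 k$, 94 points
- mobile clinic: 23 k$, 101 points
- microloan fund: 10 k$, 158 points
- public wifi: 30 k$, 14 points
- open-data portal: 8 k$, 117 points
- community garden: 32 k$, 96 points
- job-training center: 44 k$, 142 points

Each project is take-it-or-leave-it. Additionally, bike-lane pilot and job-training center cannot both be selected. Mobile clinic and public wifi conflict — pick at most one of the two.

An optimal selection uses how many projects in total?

4

Optimal total is 518.
mobile clinic + microloan fund + open-data portal + job-training center hits 518 at 85 k$.
All optima have 4 projects.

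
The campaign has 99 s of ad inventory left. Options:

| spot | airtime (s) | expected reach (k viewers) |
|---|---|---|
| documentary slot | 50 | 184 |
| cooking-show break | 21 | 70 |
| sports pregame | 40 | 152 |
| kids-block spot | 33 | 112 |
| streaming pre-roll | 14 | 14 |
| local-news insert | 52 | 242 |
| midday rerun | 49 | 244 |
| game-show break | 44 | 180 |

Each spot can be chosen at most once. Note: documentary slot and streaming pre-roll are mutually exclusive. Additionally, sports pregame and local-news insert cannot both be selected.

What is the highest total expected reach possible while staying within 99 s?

Density check — midday rerun 4.98, local-news insert 4.65, game-show break 4.09, sports pregame 3.80 are the best per s.
A density-first pass picks midday rerun + game-show break — 424 at 93 s.
The 44 s tied up in game-show break is better spent on documentary slot — total rises to 428 (99 s).
Nothing else feasible within 99 s beats 428.

428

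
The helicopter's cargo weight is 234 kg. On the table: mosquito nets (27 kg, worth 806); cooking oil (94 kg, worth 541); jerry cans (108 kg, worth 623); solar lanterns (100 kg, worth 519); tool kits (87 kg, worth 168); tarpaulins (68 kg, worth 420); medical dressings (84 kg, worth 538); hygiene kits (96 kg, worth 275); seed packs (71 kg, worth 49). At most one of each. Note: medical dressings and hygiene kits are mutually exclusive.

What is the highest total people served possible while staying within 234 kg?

Taking the top-ratio supplies first gives mosquito nets + tarpaulins + medical dressings for 1764 (179 kg).
Dropping tarpaulins and medical dressings frees 152 kg; slotting in cooking oil + jerry cans (202 kg) lifts the total to 1970 at 229 kg.
Runner-up mosquito nets + jerry cans + medical dressings tops out at 1967.

1970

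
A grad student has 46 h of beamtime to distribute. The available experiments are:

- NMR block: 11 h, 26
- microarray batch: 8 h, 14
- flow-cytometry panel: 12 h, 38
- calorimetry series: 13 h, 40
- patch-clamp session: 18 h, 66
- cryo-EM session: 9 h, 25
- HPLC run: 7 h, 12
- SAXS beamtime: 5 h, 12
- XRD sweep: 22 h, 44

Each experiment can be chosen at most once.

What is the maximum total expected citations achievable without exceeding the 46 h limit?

The ratio ordering already packs tightly: flow-cytometry panel + calorimetry series + patch-clamp session, 43 h, 144.

144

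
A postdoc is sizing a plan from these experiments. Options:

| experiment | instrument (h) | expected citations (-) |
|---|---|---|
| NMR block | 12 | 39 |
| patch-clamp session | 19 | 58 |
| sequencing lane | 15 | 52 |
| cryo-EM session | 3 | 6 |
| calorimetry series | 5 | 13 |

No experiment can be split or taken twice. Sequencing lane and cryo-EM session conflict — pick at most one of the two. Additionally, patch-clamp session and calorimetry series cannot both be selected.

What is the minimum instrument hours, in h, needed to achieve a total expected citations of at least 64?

20

Look for the lowest-instrument combination reaching 64.
sequencing lane + calorimetry series: 65 expected citations at 20 h.
Any bundle with less than 20 h falls short of 64.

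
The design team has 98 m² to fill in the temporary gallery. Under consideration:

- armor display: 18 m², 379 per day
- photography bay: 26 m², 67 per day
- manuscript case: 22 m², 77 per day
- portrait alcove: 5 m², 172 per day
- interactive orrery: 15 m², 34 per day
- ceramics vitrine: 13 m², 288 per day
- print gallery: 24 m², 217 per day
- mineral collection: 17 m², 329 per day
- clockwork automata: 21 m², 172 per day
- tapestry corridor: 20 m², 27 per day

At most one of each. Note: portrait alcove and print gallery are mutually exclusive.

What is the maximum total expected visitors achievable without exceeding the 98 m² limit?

1417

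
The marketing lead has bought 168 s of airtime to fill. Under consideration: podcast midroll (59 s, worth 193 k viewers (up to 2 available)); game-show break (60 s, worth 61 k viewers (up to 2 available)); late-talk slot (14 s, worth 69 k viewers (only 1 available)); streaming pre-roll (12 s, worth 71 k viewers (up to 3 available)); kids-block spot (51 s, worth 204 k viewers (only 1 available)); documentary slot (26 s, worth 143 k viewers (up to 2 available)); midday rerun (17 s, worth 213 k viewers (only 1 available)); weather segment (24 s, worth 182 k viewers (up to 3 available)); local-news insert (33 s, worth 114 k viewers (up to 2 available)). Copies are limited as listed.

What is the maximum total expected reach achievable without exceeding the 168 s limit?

By expected reach per s: midday rerun 12.53, weather segment 7.58, streaming pre-roll 5.92 lead.
Taking the top-ratio spots first gives late-talk slot + 3×streaming pre-roll + documentary slot + midday rerun + 3×weather segment for 1184 (165 s).
Replace late-talk slot and streaming pre-roll with documentary slot: the trade gains 3 net, giving 1187 at 165 s.

1187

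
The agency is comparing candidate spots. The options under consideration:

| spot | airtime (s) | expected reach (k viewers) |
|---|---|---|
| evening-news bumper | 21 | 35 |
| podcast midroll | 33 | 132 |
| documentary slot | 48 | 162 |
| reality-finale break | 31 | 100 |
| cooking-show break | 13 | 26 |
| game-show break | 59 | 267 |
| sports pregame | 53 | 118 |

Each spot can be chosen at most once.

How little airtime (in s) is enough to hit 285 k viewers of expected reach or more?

72

Minimise s subject to total expected reach ≥ 285.
cooking-show break + game-show break reaches 293 using 72 s.
No combination under 72 s hits 285.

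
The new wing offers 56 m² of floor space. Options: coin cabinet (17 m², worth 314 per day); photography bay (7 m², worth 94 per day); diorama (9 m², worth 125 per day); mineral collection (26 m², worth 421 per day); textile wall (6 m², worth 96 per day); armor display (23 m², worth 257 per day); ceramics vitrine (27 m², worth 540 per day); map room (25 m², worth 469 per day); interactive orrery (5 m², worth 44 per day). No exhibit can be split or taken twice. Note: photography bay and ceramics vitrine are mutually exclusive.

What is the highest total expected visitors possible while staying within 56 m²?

1009

Ceramics vitrine + map room uses 52 of the 56 m² and totals 1009.
Runner-up coin cabinet + textile wall + ceramics vitrine + interactive orrery tops out at 994.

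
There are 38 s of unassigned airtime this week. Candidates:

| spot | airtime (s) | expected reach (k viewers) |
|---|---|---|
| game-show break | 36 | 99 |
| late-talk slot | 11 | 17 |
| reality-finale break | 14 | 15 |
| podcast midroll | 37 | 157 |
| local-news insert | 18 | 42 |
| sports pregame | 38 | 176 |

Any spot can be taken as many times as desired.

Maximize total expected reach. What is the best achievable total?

176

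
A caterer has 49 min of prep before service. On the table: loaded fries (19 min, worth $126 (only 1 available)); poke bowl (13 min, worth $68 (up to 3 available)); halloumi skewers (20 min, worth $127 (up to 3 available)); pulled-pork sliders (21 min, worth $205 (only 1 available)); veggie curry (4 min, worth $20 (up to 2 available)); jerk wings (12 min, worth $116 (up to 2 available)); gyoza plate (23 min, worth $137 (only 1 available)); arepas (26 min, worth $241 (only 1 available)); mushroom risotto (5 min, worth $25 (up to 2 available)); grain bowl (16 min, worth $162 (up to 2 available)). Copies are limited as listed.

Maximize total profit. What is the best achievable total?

483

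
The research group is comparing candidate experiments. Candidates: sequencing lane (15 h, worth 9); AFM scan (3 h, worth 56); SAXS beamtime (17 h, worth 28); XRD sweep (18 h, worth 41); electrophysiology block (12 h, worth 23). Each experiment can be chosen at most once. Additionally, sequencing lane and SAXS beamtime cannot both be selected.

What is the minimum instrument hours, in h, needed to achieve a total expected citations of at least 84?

Need the lightest bundle worth ≥ 84.
AFM scan + SAXS beamtime: 84 expected citations at 20 h.
Any bundle with less than 20 h falls short of 84.

20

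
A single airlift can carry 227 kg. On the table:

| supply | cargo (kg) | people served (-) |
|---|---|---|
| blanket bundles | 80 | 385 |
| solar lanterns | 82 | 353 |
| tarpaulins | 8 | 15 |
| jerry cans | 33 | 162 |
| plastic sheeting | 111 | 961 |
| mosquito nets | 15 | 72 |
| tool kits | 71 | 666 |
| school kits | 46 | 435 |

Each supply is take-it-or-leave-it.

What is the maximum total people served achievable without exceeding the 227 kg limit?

1804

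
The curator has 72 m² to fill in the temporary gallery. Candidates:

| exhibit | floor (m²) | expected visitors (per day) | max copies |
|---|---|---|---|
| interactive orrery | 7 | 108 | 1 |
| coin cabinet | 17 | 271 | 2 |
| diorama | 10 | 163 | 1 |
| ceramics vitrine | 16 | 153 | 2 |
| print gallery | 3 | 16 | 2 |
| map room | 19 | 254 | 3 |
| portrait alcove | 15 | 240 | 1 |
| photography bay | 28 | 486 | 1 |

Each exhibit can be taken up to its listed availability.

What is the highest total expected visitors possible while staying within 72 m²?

Taking the top-ratio exhibits first gives coin cabinet + diorama + portrait alcove + photography bay for 1160 (70 m²).
Replace portrait alcove with coin cabinet: the trade gains 31 net, giving 1191 at 72 m².
No other feasible combination exceeds 1191.

1191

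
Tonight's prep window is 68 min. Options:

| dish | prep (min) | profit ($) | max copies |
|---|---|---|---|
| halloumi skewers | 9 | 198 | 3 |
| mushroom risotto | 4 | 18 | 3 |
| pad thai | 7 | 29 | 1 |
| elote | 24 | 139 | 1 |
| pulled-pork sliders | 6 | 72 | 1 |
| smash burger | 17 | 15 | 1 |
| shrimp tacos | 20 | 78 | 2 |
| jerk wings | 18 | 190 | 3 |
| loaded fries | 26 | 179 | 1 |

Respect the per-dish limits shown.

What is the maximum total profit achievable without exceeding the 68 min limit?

Greedy by ratio would take 3×halloumi skewers + 3×mushroom risotto + pulled-pork sliders + jerk wings: 63 min used, total 910.
The 14 min tied up in 2×mushroom risotto and pulled-pork sliders is better spent on jerk wings — total rises to 992 (67 min).

992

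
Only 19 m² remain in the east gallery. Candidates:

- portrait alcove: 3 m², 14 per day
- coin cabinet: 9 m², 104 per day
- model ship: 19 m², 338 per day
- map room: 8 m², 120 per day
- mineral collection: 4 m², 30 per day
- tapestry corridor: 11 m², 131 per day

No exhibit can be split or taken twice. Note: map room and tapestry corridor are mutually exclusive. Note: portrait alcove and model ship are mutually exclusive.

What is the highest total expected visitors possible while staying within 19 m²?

338

Taking model ship: 19 m² used, 338 in expected visitors.
Next best is coin cabinet + map room at 224 (17 m²) — short by 114.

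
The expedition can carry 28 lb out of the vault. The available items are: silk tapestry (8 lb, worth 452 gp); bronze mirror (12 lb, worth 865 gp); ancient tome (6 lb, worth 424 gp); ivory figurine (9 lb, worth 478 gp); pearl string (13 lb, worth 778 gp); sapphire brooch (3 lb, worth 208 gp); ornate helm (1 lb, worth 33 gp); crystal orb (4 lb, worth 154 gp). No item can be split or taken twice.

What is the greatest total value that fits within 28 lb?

The ratio heuristic lands on bronze mirror + ancient tome + sapphire brooch + ornate helm + crystal orb (1684) but leaves 2 lb idle.
The 11 lb tied up in ancient tome and ornate helm and crystal orb is better spent on pearl string — total rises to 1851 (28 lb).
That's the maximum — no swap from here does better than 1851.

1851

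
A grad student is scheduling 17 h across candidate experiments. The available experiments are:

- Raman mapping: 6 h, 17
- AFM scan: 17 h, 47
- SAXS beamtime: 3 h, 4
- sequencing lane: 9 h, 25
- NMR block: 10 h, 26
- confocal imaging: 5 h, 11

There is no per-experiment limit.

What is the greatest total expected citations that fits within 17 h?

By expected citations per h: Raman mapping 2.83, sequencing lane 2.78, AFM scan 2.76, NMR block 2.60 lead.
Greedy by ratio would take 2×Raman mapping + confocal imaging: 17 h used, total 45.
The 17 h tied up in 2×Raman mapping and confocal imaging is better spent on AFM scan — total rises to 47 (17 h).
Nothing else within 17 h beats 47.

47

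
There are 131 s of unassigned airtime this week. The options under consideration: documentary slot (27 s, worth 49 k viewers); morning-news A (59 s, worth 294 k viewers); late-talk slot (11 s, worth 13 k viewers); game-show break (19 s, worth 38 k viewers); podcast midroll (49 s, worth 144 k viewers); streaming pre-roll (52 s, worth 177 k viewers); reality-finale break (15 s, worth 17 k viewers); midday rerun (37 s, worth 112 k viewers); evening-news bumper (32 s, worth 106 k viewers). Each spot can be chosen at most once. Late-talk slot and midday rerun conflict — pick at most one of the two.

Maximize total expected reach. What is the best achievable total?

Filling by ratio: morning-news A + game-show break + streaming pre-roll for 509, with 1 s left unused.
Replace game-show break and streaming pre-roll with midday rerun + evening-news bumper: the trade gains 3 net, giving 512 at 128 s.

512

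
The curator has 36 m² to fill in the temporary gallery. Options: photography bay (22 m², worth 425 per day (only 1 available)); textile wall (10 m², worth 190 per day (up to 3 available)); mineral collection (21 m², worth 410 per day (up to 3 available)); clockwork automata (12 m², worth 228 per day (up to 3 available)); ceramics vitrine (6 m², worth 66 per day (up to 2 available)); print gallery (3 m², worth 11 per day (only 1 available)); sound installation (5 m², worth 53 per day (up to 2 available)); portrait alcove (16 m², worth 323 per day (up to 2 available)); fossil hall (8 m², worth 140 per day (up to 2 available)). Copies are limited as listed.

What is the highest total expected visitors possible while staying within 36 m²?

The ratio heuristic lands on print gallery + 2×portrait alcove (657) but leaves 1 m² idle.
Dropping print gallery and portrait alcove frees 19 m²; slotting in 2×textile wall (20 m²) lifts the total to 703 at 36 m².
Nothing else within 36 m² beats 703.

703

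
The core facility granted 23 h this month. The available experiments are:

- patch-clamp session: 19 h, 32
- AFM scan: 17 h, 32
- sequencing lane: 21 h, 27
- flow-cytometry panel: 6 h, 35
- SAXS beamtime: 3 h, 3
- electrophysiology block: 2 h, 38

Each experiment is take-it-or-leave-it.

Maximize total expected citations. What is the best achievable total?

Density check — electrophysiology block 19.00, flow-cytometry panel 5.83, AFM scan 1.88 are the best per h.
Taking flow-cytometry panel + SAXS beamtime + electrophysiology block: 11 h used, 76 in expected citations.

76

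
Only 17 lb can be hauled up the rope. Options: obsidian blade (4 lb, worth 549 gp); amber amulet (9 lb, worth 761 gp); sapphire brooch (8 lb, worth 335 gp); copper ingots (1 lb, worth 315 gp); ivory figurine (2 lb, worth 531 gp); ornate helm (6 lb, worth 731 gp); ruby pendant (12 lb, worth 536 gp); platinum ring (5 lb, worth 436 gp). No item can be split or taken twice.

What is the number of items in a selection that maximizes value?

4

Best achievable value is 2247.
One optimal bundle: obsidian blade + ivory figurine + ornate helm + platinum ring (17 lb).
Every optimal selection uses 4 items.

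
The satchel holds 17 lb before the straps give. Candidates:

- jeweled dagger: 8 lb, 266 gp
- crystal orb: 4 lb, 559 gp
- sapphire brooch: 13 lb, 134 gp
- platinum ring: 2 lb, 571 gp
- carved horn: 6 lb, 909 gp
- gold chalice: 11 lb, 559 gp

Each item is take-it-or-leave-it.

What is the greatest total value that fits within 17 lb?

Best packing: crystal orb + platinum ring + carved horn — 12 lb, 2039 total.
Runner-up jeweled dagger + platinum ring + carved horn tops out at 1746.

2039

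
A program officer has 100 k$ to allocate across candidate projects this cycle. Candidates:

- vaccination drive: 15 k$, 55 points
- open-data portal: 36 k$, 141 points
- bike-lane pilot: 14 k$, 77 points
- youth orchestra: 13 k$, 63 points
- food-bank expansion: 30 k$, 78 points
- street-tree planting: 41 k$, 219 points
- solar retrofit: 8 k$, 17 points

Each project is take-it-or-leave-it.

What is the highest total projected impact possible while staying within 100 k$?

454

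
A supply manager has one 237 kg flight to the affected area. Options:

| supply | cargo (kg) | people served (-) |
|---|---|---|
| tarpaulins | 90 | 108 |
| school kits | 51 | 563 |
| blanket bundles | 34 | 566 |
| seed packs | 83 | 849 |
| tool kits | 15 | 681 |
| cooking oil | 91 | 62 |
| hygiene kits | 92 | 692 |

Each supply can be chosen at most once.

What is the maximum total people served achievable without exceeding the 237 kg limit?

2788

A density-first pass picks school kits + blanket bundles + seed packs + tool kits — 2659 at 183 kg.
Replace school kits with hygiene kits: the trade gains 129 net, giving 2788 at 224 kg.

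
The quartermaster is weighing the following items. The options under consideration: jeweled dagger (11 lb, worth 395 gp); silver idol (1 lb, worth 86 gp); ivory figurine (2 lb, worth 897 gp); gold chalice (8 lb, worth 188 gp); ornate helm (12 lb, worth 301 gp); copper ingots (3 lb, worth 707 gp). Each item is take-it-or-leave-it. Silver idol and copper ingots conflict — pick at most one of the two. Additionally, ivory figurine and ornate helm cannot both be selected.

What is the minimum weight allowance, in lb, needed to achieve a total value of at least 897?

Minimise lb subject to total value ≥ 897.
ivory figurine: 897 value at 2 lb.
Any bundle with less than 2 lb falls short of 897.

2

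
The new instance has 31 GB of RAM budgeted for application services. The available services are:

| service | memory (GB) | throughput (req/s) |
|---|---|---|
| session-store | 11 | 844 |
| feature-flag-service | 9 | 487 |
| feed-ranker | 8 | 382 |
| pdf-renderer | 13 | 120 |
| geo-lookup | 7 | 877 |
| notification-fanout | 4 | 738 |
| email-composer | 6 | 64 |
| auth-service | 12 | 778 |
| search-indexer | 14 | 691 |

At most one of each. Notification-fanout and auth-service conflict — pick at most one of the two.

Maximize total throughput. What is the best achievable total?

2946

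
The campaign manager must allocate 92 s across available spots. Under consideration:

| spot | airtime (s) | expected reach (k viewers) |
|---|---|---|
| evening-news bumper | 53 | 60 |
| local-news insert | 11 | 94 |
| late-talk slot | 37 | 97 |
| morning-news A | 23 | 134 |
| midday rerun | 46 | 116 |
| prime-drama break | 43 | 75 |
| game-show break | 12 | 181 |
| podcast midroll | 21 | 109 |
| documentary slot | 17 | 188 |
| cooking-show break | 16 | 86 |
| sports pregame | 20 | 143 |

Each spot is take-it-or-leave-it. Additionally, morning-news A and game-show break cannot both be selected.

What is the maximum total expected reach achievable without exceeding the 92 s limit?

Density check — game-show break 15.08, documentary slot 11.06, local-news insert 8.55 are the best per s.
Local-news insert + game-show break + podcast midroll + documentary slot + sports pregame uses 81 of the 92 s and totals 715.
Runner-up game-show break + podcast midroll + documentary slot + cooking-show break + sports pregame tops out at 707.

715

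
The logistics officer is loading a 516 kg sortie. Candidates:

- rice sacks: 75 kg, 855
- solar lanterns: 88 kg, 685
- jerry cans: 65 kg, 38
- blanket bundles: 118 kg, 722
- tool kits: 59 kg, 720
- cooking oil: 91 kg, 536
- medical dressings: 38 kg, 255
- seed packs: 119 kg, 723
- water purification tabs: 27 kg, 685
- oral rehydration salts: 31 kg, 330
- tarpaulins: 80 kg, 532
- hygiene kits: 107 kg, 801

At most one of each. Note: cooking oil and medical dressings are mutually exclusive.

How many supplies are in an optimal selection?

8

The maximum people served within 516 kg is 4863.
rice sacks + solar lanterns + tool kits + medical dressings + water purification tabs + oral rehydration salts + tarpaulins + hygiene kits hits 4863 at 505 kg.
Every optimal selection uses 8 supplies.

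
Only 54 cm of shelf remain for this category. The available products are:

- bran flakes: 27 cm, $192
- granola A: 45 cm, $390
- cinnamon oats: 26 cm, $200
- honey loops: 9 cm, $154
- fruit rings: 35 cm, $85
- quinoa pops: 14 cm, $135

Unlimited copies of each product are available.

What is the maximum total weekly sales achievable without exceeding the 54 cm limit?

924

Density check — honey loops 17.11, quinoa pops 9.64, granola A 8.67, cinnamon oats 7.69 are the best per cm.
Taking 6×honey loops: 54 cm used, 924 in weekly sales.
Every other selection either busts 54 cm or fails to beat 924.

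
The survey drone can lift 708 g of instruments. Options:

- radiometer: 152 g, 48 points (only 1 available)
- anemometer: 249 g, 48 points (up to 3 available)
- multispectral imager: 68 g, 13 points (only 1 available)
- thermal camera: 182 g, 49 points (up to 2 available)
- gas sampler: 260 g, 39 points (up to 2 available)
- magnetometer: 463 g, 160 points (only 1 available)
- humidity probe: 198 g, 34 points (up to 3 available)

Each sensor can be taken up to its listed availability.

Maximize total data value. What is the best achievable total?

By data value per g: magnetometer 0.35, radiometer 0.32, thermal camera 0.27 lead.
The ratio ordering already packs tightly: radiometer + multispectral imager + magnetometer, 683 g, 221.
Nothing else within 708 g beats 221.

221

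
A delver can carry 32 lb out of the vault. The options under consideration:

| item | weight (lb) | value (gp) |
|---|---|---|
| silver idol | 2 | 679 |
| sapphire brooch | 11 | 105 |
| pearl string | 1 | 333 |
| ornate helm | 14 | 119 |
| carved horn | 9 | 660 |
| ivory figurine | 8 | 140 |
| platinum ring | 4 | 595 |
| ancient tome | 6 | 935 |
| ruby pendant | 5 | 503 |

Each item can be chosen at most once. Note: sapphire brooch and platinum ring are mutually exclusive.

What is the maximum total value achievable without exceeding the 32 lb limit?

3705

Taking silver idol + pearl string + carved horn + platinum ring + ancient tome + ruby pendant: 27 lb used, 3705 in value.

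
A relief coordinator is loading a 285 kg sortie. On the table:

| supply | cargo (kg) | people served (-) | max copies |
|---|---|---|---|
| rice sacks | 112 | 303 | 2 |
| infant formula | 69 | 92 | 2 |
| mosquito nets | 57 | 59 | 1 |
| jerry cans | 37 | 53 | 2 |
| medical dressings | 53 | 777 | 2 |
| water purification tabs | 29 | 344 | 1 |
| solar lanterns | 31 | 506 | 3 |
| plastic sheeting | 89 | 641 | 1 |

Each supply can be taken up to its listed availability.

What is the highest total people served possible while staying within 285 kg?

3475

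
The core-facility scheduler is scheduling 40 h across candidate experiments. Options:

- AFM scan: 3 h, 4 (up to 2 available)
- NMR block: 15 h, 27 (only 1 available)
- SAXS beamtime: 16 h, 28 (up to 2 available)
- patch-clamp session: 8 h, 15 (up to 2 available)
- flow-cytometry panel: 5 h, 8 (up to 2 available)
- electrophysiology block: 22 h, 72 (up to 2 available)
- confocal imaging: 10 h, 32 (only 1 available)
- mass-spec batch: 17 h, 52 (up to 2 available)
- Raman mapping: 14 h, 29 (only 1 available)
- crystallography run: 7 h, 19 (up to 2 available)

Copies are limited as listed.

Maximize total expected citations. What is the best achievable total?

124

By expected citations per h: electrophysiology block 3.27, confocal imaging 3.20, mass-spec batch 3.06, crystallography run 2.71 lead.
A density-first pass picks electrophysiology block + confocal imaging + crystallography run — 123 at 39 h.
Replace confocal imaging and crystallography run with mass-spec batch: the trade gains 1 net, giving 124 at 39 h.
No other feasible combination exceeds 124.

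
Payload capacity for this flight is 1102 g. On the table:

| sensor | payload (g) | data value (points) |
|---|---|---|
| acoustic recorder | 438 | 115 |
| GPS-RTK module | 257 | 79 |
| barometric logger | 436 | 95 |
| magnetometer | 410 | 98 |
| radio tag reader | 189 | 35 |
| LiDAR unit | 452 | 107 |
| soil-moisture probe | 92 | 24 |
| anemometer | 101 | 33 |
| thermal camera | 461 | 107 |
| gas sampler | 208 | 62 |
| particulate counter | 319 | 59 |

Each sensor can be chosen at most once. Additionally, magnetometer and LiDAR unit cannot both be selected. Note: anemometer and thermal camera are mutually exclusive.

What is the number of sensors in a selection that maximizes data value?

5

The maximum data value within 1102 g is 313.
acoustic recorder + GPS-RTK module + soil-moisture probe + anemometer + gas sampler hits 313 at 1096 g.
Every optimal selection uses 5 sensors.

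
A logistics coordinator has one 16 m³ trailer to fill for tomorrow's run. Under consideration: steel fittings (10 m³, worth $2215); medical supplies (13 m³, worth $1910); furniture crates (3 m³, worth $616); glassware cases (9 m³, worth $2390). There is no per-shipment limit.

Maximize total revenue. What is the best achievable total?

Density check — glassware cases 265.56, steel fittings 221.50, furniture crates 205.33, medical supplies 146.92 are the best per m³.
The ratio ordering already packs tightly: 2×furniture crates + glassware cases, 15 m³, 3622.
That's the maximum — no swap from here does better than 3622.

3622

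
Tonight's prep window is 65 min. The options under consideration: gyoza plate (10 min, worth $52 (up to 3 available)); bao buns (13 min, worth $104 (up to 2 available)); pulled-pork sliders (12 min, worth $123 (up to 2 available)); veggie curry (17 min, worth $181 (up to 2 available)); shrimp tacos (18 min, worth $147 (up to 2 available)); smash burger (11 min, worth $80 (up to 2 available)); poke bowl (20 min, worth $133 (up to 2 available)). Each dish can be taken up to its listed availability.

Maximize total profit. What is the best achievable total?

Greedy by ratio would take 2×pulled-pork sliders + 2×veggie curry: 58 min used, total 608.
Dropping pulled-pork sliders frees 12 min; slotting in shrimp tacos (18 min) lifts the total to 632 at 64 min.
That's the maximum — no swap from here does better than 632.

632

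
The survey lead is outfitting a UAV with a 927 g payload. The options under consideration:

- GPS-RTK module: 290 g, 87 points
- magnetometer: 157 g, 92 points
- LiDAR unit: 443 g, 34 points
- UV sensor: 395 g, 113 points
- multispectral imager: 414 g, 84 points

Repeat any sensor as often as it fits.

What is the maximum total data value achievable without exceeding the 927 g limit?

460

Density check — magnetometer 0.59, GPS-RTK module 0.30, UV sensor 0.29, multispectral imager 0.20 are the best per g.
5×magnetometer uses 785 of the 927 g and totals 460.
No other feasible combination exceeds 460.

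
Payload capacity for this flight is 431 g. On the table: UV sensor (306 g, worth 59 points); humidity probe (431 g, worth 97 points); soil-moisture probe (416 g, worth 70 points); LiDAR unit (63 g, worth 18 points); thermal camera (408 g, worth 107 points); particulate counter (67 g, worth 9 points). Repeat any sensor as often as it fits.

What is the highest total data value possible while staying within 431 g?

Taking 6×LiDAR unit: 378 g used, 108 in data value.
Nothing else within 431 g beats 108.

108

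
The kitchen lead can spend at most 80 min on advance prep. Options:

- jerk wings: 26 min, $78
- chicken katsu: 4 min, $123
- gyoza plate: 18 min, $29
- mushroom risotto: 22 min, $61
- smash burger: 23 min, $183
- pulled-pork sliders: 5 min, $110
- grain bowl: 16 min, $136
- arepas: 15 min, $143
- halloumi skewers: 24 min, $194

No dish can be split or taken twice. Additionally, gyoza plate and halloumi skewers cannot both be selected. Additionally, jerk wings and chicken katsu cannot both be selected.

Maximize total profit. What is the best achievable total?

Taking the top-ratio dishes first gives chicken katsu + pulled-pork sliders + grain bowl + arepas + halloumi skewers for 706 (64 min).
Replace grain bowl with smash burger: the trade gains 47 net, giving 753 at 71 min.
Next best is chicken katsu + smash burger + pulled-pork sliders + grain bowl + halloumi skewers at 746 (72 min) — short by 7.

753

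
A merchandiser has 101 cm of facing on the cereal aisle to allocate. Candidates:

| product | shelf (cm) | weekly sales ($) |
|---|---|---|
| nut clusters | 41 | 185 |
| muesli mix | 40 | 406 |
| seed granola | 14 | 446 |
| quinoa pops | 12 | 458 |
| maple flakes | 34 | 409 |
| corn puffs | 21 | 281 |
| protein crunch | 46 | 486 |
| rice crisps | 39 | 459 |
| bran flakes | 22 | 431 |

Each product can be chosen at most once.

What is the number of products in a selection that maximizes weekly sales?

4

Optimal total is 1821.
For example seed granola + quinoa pops + protein crunch + bran flakes achieves it, using 94 cm.
All optima have 4 products.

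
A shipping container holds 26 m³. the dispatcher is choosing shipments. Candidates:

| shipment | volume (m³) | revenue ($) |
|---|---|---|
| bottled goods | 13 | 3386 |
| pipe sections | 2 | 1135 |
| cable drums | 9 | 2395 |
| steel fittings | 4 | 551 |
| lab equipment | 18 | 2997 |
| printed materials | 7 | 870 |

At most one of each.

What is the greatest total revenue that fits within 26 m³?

6916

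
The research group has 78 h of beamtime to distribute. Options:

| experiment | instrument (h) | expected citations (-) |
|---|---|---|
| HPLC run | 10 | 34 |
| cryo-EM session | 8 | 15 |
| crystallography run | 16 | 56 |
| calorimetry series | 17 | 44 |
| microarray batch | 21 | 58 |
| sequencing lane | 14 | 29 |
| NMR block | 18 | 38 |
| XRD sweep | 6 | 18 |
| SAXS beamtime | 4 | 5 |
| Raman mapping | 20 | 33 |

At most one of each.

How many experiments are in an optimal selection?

Optimal total is 225.
One optimal bundle: HPLC run + cryo-EM session + crystallography run + calorimetry series + microarray batch + XRD sweep (78 h).
Every optimal selection uses 6 experiments.

6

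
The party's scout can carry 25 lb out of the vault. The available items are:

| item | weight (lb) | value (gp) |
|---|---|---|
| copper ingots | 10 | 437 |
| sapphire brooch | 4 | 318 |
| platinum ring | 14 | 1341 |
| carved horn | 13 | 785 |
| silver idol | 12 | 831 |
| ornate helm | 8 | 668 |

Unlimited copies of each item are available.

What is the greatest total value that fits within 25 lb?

2009

Platinum ring + ornate helm uses 22 of the 25 lb and totals 2009.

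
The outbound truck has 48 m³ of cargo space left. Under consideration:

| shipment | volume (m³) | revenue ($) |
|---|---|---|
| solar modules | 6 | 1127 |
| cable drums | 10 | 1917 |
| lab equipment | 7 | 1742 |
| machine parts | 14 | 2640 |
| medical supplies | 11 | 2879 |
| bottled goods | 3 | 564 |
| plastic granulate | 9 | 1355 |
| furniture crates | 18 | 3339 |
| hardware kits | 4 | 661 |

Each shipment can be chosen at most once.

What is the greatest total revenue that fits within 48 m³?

A density-first pass picks cable drums + lab equipment + machine parts + medical supplies + bottled goods — 9742 at 45 m³.
The 3 m³ tied up in bottled goods is better spent on solar modules — total rises to 10305 (48 m³).
Nothing else within 48 m³ beats 10305.

10305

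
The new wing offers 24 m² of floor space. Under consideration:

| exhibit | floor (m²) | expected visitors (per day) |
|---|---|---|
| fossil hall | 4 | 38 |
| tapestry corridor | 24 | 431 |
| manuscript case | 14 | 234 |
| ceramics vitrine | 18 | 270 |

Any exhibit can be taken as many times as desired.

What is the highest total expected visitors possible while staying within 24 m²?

431

Taking tapestry corridor: 24 m² used, 431 in expected visitors.
No other feasible combination exceeds 431.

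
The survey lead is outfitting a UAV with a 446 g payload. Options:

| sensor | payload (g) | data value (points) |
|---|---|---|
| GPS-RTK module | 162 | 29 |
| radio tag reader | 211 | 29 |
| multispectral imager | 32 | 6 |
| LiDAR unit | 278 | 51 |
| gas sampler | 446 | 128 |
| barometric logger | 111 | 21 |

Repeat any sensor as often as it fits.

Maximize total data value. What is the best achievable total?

Gas sampler uses 446 of the 446 g and totals 128.
Nothing else within 446 g beats 128.

128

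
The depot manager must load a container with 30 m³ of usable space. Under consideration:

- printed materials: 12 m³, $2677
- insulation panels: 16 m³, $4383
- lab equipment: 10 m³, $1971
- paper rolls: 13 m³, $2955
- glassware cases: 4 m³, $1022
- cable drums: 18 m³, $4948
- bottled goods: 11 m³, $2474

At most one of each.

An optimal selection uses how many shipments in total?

2

The maximum revenue within 30 m³ is 7625.
printed materials + cable drums hits 7625 at 30 m³.
All optima have 2 shipments.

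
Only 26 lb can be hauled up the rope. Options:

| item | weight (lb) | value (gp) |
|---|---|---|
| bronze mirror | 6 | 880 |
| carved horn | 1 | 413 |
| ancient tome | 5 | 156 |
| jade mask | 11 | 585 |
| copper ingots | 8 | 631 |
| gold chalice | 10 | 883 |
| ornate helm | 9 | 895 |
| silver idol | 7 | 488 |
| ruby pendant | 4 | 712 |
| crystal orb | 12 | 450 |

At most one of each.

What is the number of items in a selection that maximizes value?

Optimal total is 3124.
One optimal bundle: bronze mirror + carved horn + copper ingots + silver idol + ruby pendant (26 lb).
Every optimal selection uses 5 items.

5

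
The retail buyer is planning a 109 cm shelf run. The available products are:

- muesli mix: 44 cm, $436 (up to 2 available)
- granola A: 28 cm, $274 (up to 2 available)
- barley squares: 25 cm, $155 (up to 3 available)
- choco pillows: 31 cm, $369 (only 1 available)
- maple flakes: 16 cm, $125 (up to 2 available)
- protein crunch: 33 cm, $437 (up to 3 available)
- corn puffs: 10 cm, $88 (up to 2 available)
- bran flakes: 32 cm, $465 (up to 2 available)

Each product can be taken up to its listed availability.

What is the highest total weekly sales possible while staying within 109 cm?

Taking protein crunch + corn puffs + 2×bran flakes: 107 cm used, 1455 in weekly sales.

1455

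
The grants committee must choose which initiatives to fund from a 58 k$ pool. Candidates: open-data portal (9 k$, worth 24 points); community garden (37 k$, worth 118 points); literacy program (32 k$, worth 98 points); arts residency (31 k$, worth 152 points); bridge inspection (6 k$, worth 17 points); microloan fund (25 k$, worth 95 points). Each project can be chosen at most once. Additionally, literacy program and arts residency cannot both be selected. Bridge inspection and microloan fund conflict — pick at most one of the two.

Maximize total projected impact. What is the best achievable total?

The ratio ordering already packs tightly: arts residency + microloan fund, 56 k$, 247.
The closest alternative, open-data portal + arts residency + bridge inspection, reaches only 193.

247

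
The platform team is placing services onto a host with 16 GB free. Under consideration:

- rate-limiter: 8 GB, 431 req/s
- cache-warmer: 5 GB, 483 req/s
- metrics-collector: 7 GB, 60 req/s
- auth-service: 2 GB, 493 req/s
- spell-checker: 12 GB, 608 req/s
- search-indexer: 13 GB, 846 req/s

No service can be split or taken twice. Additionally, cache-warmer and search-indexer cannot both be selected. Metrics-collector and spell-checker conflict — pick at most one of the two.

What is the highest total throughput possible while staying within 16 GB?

1407

By throughput per GB: auth-service 246.50, cache-warmer 96.60, search-indexer 65.08 lead.
Best packing: rate-limiter + cache-warmer + auth-service — 15 GB, 1407 total.
No other feasible combination exceeds 1407.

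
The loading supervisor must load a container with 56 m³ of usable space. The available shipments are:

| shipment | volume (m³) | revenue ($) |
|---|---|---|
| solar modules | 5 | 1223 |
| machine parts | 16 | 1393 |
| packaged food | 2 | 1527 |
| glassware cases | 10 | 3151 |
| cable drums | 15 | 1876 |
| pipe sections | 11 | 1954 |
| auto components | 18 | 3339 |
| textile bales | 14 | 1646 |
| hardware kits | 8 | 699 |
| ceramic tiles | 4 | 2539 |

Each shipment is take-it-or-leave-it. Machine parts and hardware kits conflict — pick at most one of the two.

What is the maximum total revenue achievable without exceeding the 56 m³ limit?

13733

Best packing: solar modules + packaged food + glassware cases + pipe sections + auto components + ceramic tiles — 50 m³, 13733 total.
Runner-up solar modules + packaged food + glassware cases + cable drums + auto components + ceramic tiles tops out at 13655.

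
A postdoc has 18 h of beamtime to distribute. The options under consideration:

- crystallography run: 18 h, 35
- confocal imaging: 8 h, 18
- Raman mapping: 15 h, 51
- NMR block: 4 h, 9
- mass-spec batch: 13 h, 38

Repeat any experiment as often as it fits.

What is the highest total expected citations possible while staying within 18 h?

51

Taking Raman mapping: 15 h used, 51 in expected citations.
No other feasible combination exceeds 51.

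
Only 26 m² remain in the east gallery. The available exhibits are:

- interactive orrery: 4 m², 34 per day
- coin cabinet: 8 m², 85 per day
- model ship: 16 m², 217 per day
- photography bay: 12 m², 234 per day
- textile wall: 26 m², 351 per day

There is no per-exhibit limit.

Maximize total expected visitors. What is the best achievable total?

468

By expected visitors per m²: photography bay 19.50, model ship 13.56, textile wall 13.50, coin cabinet 10.62 lead.
2×photography bay uses 24 of the 26 m² and totals 468.
No other feasible combination exceeds 468.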